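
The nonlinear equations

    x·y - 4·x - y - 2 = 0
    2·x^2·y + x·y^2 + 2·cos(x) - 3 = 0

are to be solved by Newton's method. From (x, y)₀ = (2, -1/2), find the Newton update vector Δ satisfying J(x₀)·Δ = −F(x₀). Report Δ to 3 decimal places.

(-2.597, -1.189)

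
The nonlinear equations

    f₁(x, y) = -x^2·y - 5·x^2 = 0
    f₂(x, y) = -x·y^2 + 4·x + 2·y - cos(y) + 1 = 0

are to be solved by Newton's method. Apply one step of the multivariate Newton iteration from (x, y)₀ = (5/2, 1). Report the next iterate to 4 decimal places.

At (5/2, 1): F = (-37.5000, 9.959698).
Jacobian J = [[-2·x·y - 10·x, -x^2], [-y^2 + 4, -2·x·y + sin(y) + 2]].
At the point, J = [[-30.0000, -6.2500], [3.0000, -2.158529]] (det J = 83.505870).
Solving J·Δ = −F gives Δ = (-1.7148, 2.2309).
Then the next iterate is (x, y)₁ = (0.7852, 3.2309).

(0.7852, 3.2309)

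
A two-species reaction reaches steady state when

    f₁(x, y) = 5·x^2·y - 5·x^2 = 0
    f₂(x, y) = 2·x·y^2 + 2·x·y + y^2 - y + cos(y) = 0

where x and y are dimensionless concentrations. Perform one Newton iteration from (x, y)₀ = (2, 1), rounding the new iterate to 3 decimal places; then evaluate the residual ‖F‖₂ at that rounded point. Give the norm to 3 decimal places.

At (2, 1): F = (0.000, 8.54030).
Jacobian J = [[10·x·y - 10·x, 5·x^2], [2·y^2 + 2·y, 4·x·y + 2·x + 2·y - sin(y) - 1]].
At the point, J = [[0.000, 20.000], [4.000, 12.15853]] (det J = -80.000).
Solving J·Δ = −F gives Δ = (-2.135, 0.000).
Then the next iterate is (x, y)₁ = (-0.135, 1.000).
Re-evaluating at (-0.135, 1.000): F = (0.000, 0.00030), so ‖F‖₂ = 0.000.

0.000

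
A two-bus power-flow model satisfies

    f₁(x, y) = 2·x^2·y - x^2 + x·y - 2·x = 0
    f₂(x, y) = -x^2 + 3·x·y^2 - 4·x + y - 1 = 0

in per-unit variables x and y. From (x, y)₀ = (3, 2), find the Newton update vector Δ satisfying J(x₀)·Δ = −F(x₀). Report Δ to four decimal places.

(-1.0625, -0.3750)

At (3, 2): F = (27.0000, 16.0000).
Jacobian J = [[4·x·y - 2·x + y - 2, 2·x^2 + x], [-2·x + 3·y^2 - 4, 6·x·y + 1]].
At the point, J = [[18.0000, 21.0000], [2.0000, 37.0000]] (det J = 624.0000).
Solving J·Δ = −F gives Δ = (-1.0625, -0.3750).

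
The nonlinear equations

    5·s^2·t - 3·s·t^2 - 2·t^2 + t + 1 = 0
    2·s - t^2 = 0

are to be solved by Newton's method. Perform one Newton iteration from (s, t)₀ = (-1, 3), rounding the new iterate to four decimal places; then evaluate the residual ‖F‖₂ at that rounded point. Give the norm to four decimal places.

At (-1, 3): F = (28.0000, -11.0000).
Jacobian J = [[10·s·t - 3·t^2, 5·s^2 - 6·s·t - 4·t + 1], [2, -2·t]].
At the point, J = [[-57.0000, 12.0000], [2.0000, -6.0000]] (det J = 318.0000).
Solving J·Δ = −F gives Δ = (0.1132, -1.7956).
Then the next iterate is (s, t)₁ = (-0.8868, 1.2044).
Re-evaluating at (-0.8868, 1.2044): F = (7.898149, -3.224179), so ‖F‖₂ = 8.5309.

8.5309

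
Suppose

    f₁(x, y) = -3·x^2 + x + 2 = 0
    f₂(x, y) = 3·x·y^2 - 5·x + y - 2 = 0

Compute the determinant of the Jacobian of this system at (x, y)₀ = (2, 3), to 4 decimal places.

-407.0000

J = [[-6·x + 1, 0], [3·y^2 - 5, 6·x·y + 1]].
At the point, J = [[-11.0000, 0.0000], [22.0000, 37.0000]].
det J = -407.0000.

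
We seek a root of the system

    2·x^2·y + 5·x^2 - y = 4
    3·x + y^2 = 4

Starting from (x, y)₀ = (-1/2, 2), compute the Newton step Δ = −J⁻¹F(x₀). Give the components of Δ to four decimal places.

At (-1/2, 2): F = (-3.7500, -1.5000).
Jacobian J = [[4·x·y + 10·x, 2·x^2 - 1], [3, 2·y]].
At the point, J = [[-9.0000, -0.5000], [3.0000, 4.0000]] (det J = -34.5000).
Solving J·Δ = −F gives Δ = (-0.4565, 0.7174).

(-0.4565, 0.7174)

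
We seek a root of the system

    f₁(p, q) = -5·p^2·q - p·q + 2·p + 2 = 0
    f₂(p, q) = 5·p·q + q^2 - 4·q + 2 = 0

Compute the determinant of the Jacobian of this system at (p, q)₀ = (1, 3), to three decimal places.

-127.000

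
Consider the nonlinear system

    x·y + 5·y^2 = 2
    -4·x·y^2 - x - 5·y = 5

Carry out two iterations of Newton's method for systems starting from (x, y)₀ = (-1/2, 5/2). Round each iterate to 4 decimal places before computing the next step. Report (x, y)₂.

At (-1/2, 5/2): F = (28.0000, -4.5000).
Jacobian J = [[y, x + 10·y], [-4·y^2 - 1, -8·x·y - 5]].
At the point, J = [[2.5000, 24.5000], [-26.0000, 5.0000]] (det J = 649.5000).
Solving J·Δ = −F gives Δ = (-0.3853, -1.1035).
Then the next iterate is (x, y)₁ = (-0.8853, 1.3965).
Round to (-0.8853, 1.3965) and repeat: F = (6.514740, -4.191108), J = [[1.3965, 13.0797], [-8.800849, 4.890572]].
Δ = (-0.7108, -0.4222), so (x, y)₂ = (-1.5961, 0.9743).

(-1.5961, 0.9743)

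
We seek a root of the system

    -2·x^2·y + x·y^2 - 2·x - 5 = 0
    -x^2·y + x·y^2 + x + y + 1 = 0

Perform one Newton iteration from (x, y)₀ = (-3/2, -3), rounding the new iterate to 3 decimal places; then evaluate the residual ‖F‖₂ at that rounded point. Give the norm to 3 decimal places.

3.351

At (-3/2, -3): F = (-2.000, -10.250).
Jacobian J = [[-4·x·y + y^2 - 2, -2·x^2 + 2·x·y], [-2·x·y + y^2 + 1, -x^2 + 2·x·y + 1]].
At the point, J = [[-11.000, 4.500], [1.000, 7.750]] (det J = -89.750).
Solving J·Δ = −F gives Δ = (0.341, 1.279).
Then the next iterate is (x, y)₁ = (-1.159, -1.721).
Re-evaluating at (-1.159, -1.721): F = (-1.49120, -3.00099), so ‖F‖₂ = 3.351.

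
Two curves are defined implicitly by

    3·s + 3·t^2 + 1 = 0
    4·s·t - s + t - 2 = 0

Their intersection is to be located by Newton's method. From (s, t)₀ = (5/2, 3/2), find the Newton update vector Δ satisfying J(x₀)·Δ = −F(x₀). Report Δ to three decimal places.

(4.979, -3.354)

At (5/2, 3/2): F = (15.250, 12.000).
Jacobian J = [[3, 6·t], [4·t - 1, 4·s + 1]].
At the point, J = [[3.000, 9.000], [5.000, 11.000]] (det J = -12.000).
Solving J·Δ = −F gives Δ = (4.979, -3.354).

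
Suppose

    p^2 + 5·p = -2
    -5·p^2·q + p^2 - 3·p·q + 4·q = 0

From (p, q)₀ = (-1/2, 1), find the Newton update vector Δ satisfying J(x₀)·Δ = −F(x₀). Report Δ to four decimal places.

(0.0625, -1.0735)

At (-1/2, 1): F = (-0.2500, 4.5000).
Jacobian J = [[2·p + 5, 0], [-10·p·q + 2·p - 3·q, -5·p^2 - 3·p + 4]].
At the point, J = [[4.0000, 0.0000], [1.0000, 4.2500]] (det J = 17.0000).
Solving J·Δ = −F gives Δ = (0.0625, -1.0735).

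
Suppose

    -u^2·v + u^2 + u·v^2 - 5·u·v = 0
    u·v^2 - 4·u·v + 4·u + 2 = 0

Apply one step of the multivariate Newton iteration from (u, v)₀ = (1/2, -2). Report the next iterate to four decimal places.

(-1.5625, -7.7500)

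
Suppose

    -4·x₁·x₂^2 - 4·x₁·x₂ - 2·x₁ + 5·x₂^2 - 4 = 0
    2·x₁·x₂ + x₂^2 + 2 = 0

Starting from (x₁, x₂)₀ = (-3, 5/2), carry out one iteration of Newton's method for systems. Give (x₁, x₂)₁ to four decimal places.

At (-3, 5/2): F = (138.2500, -6.7500).
Jacobian J = [[-4·x₂^2 - 4·x₂ - 2, -8·x₁·x₂ - 4·x₁ + 10·x₂], [2·x₂, 2·x₁ + 2·x₂]].
At the point, J = [[-37.0000, 97.0000], [5.0000, -1.0000]] (det J = -448.0000).
Solving J·Δ = −F gives Δ = (1.1529, -0.9855).
Then the next iterate is (x₁, x₂)₁ = (-1.8471, 1.5145).

(-1.8471, 1.5145)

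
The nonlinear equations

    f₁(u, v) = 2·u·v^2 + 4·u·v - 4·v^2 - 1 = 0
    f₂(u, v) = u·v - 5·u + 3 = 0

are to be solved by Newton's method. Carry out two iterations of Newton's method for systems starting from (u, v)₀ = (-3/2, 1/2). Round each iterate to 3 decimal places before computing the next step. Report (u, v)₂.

At (-3/2, 1/2): F = (-5.750, 9.750).
Jacobian J = [[2·v^2 + 4·v, 4·u·v + 4·u - 8·v], [v - 5, u]].
At the point, J = [[2.500, -13.000], [-4.500, -1.500]] (det J = -62.250).
Solving J·Δ = −F gives Δ = (2.175, -0.024).
Then the next iterate is (u, v)₁ = (0.675, 0.476).
Round to (0.675, 0.476) and repeat: F = (-0.31523, -0.05370), J = [[2.35715, 0.17720], [-4.524, 0.675]].
Δ = (0.085, 0.649), so (u, v)₂ = (0.760, 1.125).

(0.760, 1.125)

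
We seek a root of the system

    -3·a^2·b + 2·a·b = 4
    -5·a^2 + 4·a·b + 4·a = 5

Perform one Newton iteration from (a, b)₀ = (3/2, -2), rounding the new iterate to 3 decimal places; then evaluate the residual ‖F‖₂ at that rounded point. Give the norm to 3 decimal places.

At (3/2, -2): F = (3.500, -22.250).
Jacobian J = [[-6·a·b + 2·b, -3·a^2 + 2·a], [-10·a + 4·b + 4, 4·a]].
At the point, J = [[14.000, -3.750], [-19.000, 6.000]] (det J = 12.750).
Solving J·Δ = −F gives Δ = (4.897, 19.216).
Then the next iterate is (a, b)₁ = (6.397, 17.216).
Re-evaluating at (6.397, 17.216): F = (-1897.25776, 256.50296), so ‖F‖₂ = 1914.518.

1914.518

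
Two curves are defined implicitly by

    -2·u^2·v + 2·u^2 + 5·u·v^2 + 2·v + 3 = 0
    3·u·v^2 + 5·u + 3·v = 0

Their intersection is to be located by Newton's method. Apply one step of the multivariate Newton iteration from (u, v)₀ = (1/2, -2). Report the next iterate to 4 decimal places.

(0.6541, -0.2932)

At (1/2, -2): F = (10.5000, 2.5000).
Jacobian J = [[-4·u·v + 4·u + 5·v^2, -2·u^2 + 10·u·v + 2], [3·v^2 + 5, 6·u·v + 3]].
At the point, J = [[26.0000, -8.5000], [17.0000, -3.0000]] (det J = 66.5000).
Solving J·Δ = −F gives Δ = (0.1541, 1.7068).
Then the next iterate is (u, v)₁ = (0.6541, -0.2932).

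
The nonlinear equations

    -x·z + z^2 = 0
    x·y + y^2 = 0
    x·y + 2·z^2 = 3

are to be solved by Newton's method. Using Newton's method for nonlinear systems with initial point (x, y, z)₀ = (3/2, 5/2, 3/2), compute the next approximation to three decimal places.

(1.129, 1.104, 1.129)

At (3/2, 5/2, 3/2): F = (0.000, 10.000, 5.250).
Jacobian J = [[-z, 0, -x + 2·z], [y, x + 2·y, 0], [y, x, 4·z]].
At the point, J = [[-1.500, 0.000, 1.500], [2.500, 6.500, 0.000], [2.500, 1.500, 6.000]] (det J = -77.250).
Solving J·Δ = −F gives Δ = (-0.371, -1.396, -0.371).
Then the next iterate is (x, y, z)₁ = (1.129, 1.104, 1.129).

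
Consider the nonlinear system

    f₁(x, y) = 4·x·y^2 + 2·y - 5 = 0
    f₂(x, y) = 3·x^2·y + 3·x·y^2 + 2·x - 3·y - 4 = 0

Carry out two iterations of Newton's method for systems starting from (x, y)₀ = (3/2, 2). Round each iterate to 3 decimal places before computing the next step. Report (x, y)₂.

(1.031, 0.985)

At (3/2, 2): F = (23.000, 24.500).
Jacobian J = [[4·y^2, 8·x·y + 2], [6·x·y + 3·y^2 + 2, 3·x^2 + 6·x·y - 3]].
At the point, J = [[16.000, 26.000], [32.000, 21.750]] (det J = -484.000).
Solving J·Δ = −F gives Δ = (-0.283, -0.711).
Then the next iterate is (x, y)₁ = (1.217, 1.289).
Round to (1.217, 1.289) and repeat: F = (5.66628, 6.36058), J = [[6.64608, 14.54970], [16.39684, 10.85555]].
Δ = (-0.186, -0.304), so (x, y)₂ = (1.031, 0.985).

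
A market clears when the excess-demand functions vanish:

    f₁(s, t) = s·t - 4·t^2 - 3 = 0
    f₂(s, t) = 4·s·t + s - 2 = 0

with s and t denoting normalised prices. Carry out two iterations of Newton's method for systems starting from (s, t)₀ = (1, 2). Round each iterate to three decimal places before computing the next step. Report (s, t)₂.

(1.031, 0.002)

At (1, 2): F = (-17.000, 7.000).
Jacobian J = [[t, s - 8·t], [4·t + 1, 4·s]].
At the point, J = [[2.000, -15.000], [9.000, 4.000]] (det J = 143.000).
Solving J·Δ = −F gives Δ = (-0.259, -1.168).
Then the next iterate is (s, t)₁ = (0.741, 0.832).
Round to (0.741, 0.832) and repeat: F = (-5.15238, 1.20705), J = [[0.832, -5.915], [4.328, 2.964]].
Δ = (0.290, -0.830), so (s, t)₂ = (1.031, 0.002).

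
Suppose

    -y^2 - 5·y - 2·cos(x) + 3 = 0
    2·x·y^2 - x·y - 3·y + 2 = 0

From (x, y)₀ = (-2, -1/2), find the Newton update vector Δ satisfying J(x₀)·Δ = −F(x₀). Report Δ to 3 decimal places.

At (-2, -1/2): F = (6.08229, 1.500).
Jacobian J = [[2·sin(x), -2·y - 5], [2·y^2 - y, 4·x·y - x - 3]].
At the point, J = [[-1.81859, -4.000], [1.000, 3.000]] (det J = -1.45578).
Solving J·Δ = −F gives Δ = (16.656, -6.052).

(16.656, -6.052)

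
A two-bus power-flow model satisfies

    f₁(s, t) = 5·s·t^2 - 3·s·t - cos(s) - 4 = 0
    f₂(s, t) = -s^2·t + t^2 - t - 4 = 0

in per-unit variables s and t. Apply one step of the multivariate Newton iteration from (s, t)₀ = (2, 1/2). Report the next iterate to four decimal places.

At (2, 1/2): F = (-4.083853, -6.2500).
Jacobian J = [[5·t^2 - 3·t + sin(s), 10·s·t - 3·s], [-2·s·t, -s^2 + 2·t - 1]].
At the point, J = [[0.659297, 4.0000], [-2.0000, -4.0000]] (det J = 5.362810).
Solving J·Δ = −F gives Δ = (-7.7078, 2.2914).
Then the next iterate is (s, t)₁ = (-5.7078, 2.7914).

(-5.7078, 2.7914)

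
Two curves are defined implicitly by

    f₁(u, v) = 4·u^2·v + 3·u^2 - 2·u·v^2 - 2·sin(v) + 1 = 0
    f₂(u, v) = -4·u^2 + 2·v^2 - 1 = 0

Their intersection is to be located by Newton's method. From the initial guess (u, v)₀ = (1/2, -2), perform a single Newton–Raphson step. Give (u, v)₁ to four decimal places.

(0.6221, -1.3110)

At (1/2, -2): F = (-2.431405, 6.0000).
Jacobian J = [[8·u·v + 6·u - 2·v^2, 4·u^2 - 4·u·v - 2·cos(v)], [-8·u, 4·v]].
At the point, J = [[-13.0000, 5.832294], [-4.0000, -8.0000]] (det J = 127.329175).
Solving J·Δ = −F gives Δ = (0.1221, 0.6890).
Then the next iterate is (u, v)₁ = (0.6221, -1.3110).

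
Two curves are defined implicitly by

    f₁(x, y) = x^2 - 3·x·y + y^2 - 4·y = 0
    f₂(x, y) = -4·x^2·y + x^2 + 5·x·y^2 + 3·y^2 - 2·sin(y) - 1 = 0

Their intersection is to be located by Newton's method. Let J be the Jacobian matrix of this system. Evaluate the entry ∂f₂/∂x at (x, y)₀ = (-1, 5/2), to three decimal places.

49.250

∂f₂/∂x = -8·x·y + 2·x + 5·y^2.
At (-1, 5/2) this is 49.250.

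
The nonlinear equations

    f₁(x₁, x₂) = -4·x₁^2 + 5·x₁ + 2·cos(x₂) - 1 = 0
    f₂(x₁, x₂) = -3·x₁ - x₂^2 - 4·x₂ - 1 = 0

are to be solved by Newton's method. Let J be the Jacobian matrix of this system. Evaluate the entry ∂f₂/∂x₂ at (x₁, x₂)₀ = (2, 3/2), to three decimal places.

∂f₂/∂x₂ = -2·x₂ - 4.
At (2, 3/2) this is -7.000.

-7.000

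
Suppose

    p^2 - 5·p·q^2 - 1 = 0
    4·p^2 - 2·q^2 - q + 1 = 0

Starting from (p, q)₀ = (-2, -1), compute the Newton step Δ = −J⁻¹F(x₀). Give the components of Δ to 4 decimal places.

(1.0346, 0.1844)

At (-2, -1): F = (13.0000, 16.0000).
Jacobian J = [[2·p - 5·q^2, -10·p·q], [8·p, -4·q - 1]].
At the point, J = [[-9.0000, -20.0000], [-16.0000, 3.0000]] (det J = -347.0000).
Solving J·Δ = −F gives Δ = (1.0346, 0.1844).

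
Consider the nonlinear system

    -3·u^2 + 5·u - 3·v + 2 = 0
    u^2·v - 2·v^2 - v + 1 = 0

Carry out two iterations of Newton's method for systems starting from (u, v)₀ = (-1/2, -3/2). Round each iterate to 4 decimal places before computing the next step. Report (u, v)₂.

At (-1/2, -3/2): F = (3.2500, -2.3750).
Jacobian J = [[-6·u + 5, -3], [2·u·v, u^2 - 4·v - 1]].
At the point, J = [[8.0000, -3.0000], [1.5000, 5.2500]] (det J = 46.5000).
Solving J·Δ = −F gives Δ = (-0.2137, 0.5134).
Then the next iterate is (u, v)₁ = (-0.7137, -0.9866).
Round to (-0.7137, -0.9866) and repeat: F = (-0.136803, -0.462701), J = [[9.2822, -3.0000], [1.408273, 3.455768]].
Δ = (0.0513, 0.1130), so (u, v)₂ = (-0.6624, -0.8736).

(-0.6624, -0.8736)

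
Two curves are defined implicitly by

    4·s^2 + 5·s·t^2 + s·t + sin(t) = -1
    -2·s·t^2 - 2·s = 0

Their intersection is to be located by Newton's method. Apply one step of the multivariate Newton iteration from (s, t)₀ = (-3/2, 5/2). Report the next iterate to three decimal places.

At (-3/2, 5/2): F = (-40.02653, 21.750).
Jacobian J = [[8·s + 5·t^2 + t, 10·s·t + s + cos(t)], [-2·t^2 - 2, -4·s·t]].
At the point, J = [[21.750, -39.80114], [-14.500, 15.000]] (det J = -250.86658).
Solving J·Δ = −F gives Δ = (1.057, -0.428).
Then the next iterate is (s, t)₁ = (-0.443, 2.072).

(-0.443, 2.072)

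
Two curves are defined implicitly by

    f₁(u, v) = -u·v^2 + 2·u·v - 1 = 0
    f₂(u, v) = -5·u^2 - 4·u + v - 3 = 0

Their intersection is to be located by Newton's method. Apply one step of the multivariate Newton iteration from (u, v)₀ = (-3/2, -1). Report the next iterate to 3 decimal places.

(-0.675, -0.829)

At (-3/2, -1): F = (3.500, -9.250).
Jacobian J = [[-v^2 + 2·v, -2·u·v + 2·u], [-10·u - 4, 1]].
At the point, J = [[-3.000, -6.000], [11.000, 1.000]] (det J = 63.000).
Solving J·Δ = −F gives Δ = (0.825, 0.171).
Then the next iterate is (u, v)₁ = (-0.675, -0.829).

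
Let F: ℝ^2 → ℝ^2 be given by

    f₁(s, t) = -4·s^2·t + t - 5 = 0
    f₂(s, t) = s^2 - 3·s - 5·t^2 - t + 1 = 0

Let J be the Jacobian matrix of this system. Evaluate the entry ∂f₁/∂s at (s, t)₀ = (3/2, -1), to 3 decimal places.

∂f₁/∂s = -8·s·t.
At (3/2, -1) this is 12.000.

12.000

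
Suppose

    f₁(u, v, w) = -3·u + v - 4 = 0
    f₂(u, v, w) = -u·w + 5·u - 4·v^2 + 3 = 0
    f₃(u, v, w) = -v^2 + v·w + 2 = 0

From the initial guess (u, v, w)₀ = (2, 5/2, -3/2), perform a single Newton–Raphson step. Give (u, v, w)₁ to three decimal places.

At (2, 5/2, -3/2): F = (-7.500, -9.000, -8.000).
Jacobian J = [[-3, 1, 0], [-w + 5, -8·v, -u], [0, -2·v + w, v]].
At the point, J = [[-3.000, 1.000, 0.000], [6.500, -20.000, -2.000], [0.000, -6.500, 2.500]] (det J = 172.750).
Solving J·Δ = −F gives Δ = (-2.958, -1.374, -0.373).
Then the next iterate is (u, v, w)₁ = (-0.958, 1.126, -1.873).

(-0.958, 1.126, -1.873)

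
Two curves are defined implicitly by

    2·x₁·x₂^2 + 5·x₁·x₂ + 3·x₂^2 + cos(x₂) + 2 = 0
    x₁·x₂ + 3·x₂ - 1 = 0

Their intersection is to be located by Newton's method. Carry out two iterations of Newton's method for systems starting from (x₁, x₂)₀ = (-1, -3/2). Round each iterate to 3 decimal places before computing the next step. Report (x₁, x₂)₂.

(-1.031, 0.536)

At (-1, -3/2): F = (11.82074, -4.000).
Jacobian J = [[2·x₂^2 + 5·x₂, 4·x₁·x₂ + 5·x₁ + 6·x₂ - sin(x₂)], [x₂, x₁ + 3]].
At the point, J = [[-3.000, -7.00251], [-1.500, 2.000]] (det J = -16.50376).
Solving J·Δ = −F gives Δ = (-0.265, 1.801).
Then the next iterate is (x₁, x₂)₁ = (-1.265, 0.301).
Round to (-1.265, 0.301) and repeat: F = (1.09380, -0.47776), J = [[1.68620, -6.33854], [0.301, 1.735]].
Δ = (0.234, 0.235), so (x₁, x₂)₂ = (-1.031, 0.536).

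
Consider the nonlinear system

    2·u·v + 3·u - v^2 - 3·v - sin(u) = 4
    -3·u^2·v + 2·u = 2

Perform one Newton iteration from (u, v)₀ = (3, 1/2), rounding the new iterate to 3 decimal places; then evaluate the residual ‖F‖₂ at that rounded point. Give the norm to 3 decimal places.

2.899

At (3, 1/2): F = (6.10888, -9.500).
Jacobian J = [[2·v - cos(u) + 3, 2·u - 2·v - 3], [-6·u·v + 2, -3·u^2]].
At the point, J = [[4.98999, 2.000], [-7.000, -27.000]] (det J = -120.72980).
Solving J·Δ = −F gives Δ = (-1.209, -0.038).
Then the next iterate is (u, v)₁ = (1.791, 0.462).
Re-evaluating at (1.791, 0.462): F = (0.45259, -2.86385), so ‖F‖₂ = 2.899.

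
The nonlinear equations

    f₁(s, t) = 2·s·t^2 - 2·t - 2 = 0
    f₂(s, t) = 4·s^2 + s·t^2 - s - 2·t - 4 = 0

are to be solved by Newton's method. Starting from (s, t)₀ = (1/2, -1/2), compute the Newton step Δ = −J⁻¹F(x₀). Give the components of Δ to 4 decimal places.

(0.6176, -0.1471)

At (1/2, -1/2): F = (-0.7500, -2.3750).
Jacobian J = [[2·t^2, 4·s·t - 2], [8·s + t^2 - 1, 2·s·t - 2]].
At the point, J = [[0.5000, -3.0000], [3.2500, -2.5000]] (det J = 8.5000).
Solving J·Δ = −F gives Δ = (0.6176, -0.1471).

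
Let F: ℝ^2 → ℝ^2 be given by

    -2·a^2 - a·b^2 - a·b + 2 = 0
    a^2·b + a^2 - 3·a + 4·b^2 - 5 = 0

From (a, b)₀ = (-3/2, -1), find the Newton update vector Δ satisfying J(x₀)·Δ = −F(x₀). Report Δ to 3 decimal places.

(0.503, 0.346)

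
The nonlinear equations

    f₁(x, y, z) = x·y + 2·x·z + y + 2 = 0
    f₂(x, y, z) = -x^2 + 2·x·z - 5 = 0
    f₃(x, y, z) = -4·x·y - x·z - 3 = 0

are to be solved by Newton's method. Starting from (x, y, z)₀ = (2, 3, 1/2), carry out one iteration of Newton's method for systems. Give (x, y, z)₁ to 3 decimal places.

At (2, 3, 1/2): F = (13.000, -7.000, -28.000).
Jacobian J = [[y + 2·z, x + 1, 2·x], [-2·x + 2·z, 0, 2·x], [-4·y - z, -4·x, -x]].
At the point, J = [[4.000, 3.000, 4.000], [-3.000, 0.000, 4.000], [-12.500, -8.000, -2.000]] (det J = 56.000).
Solving J·Δ = −F gives Δ = (-4.679, 4.250, -1.759).
Then the next iterate is (x, y, z)₁ = (-2.679, 7.250, -1.259).

(-2.679, 7.250, -1.259)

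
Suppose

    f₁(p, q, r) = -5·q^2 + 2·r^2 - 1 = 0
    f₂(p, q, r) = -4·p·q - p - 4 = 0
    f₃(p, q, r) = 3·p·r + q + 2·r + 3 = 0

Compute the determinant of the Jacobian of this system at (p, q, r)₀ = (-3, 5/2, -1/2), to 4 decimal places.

1911.0000

J = [[0, -10·q, 4·r], [-4·q - 1, -4·p, 0], [3·r, 1, 3·p + 2]].
At the point, J = [[0.0000, -25.0000, -2.0000], [-11.0000, 12.0000, 0.0000], [-1.5000, 1.0000, -7.0000]].
det J = 1911.0000.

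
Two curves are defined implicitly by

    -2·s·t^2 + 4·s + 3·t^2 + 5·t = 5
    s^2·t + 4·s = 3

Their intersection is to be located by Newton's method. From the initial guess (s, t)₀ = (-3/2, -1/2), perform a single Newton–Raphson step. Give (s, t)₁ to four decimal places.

(1.2757, -2.7850)

At (-3/2, -1/2): F = (-12.0000, -10.1250).
Jacobian J = [[-2·t^2 + 4, -4·s·t + 6·t + 5], [2·s·t + 4, s^2]].
At the point, J = [[3.5000, -1.0000], [5.5000, 2.2500]] (det J = 13.3750).
Solving J·Δ = −F gives Δ = (2.7757, -2.2850).
Then the next iterate is (s, t)₁ = (1.2757, -2.7850).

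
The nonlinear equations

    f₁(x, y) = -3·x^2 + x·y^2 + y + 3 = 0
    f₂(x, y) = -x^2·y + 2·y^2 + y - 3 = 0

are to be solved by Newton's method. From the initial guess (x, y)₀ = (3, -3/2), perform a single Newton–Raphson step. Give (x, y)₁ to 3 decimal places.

At (3, -3/2): F = (-18.750, 13.500).
Jacobian J = [[-6·x + y^2, 2·x·y + 1], [-2·x·y, -x^2 + 4·y + 1]].
At the point, J = [[-15.750, -8.000], [9.000, -14.000]] (det J = 292.500).
Solving J·Δ = −F gives Δ = (-1.267, 0.150).
Then the next iterate is (x, y)₁ = (1.733, -1.350).

(1.733, -1.350)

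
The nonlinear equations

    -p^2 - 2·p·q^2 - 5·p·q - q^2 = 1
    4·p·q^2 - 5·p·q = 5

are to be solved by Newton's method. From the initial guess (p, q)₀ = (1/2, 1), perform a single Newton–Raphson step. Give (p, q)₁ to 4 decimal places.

(-1.8986, 3.0676)

At (1/2, 1): F = (-5.7500, -5.5000).
Jacobian J = [[-2·p - 2·q^2 - 5·q, -4·p·q - 5·p - 2·q], [4·q^2 - 5·q, 8·p·q - 5·p]].
At the point, J = [[-8.0000, -6.5000], [-1.0000, 1.5000]] (det J = -18.5000).
Solving J·Δ = −F gives Δ = (-2.3986, 2.0676).
Then the next iterate is (p, q)₁ = (-1.8986, 3.0676).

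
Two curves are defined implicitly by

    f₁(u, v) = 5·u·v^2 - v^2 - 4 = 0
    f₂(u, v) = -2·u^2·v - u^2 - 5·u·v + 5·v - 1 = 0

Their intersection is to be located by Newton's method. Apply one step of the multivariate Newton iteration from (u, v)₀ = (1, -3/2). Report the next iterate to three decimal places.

(0.983, -1.100)

At (1, -3/2): F = (5.000, 1.000).
Jacobian J = [[5·v^2, 10·u·v - 2·v], [-4·u·v - 2·u - 5·v, -2·u^2 - 5·u + 5]].
At the point, J = [[11.250, -12.000], [11.500, -2.000]] (det J = 115.500).
Solving J·Δ = −F gives Δ = (-0.017, 0.400).
Then the next iterate is (u, v)₁ = (0.983, -1.100).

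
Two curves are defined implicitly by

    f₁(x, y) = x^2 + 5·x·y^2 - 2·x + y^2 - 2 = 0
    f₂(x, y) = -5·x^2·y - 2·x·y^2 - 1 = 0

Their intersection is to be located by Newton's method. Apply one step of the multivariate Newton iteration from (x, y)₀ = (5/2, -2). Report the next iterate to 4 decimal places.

(1.6828, -1.3620)

At (5/2, -2): F = (53.2500, 41.5000).
Jacobian J = [[2·x + 5·y^2 - 2, 10·x·y + 2·y], [-10·x·y - 2·y^2, -5·x^2 - 4·x·y]].
At the point, J = [[23.0000, -54.0000], [42.0000, -11.2500]] (det J = 2009.2500).
Solving J·Δ = −F gives Δ = (-0.8172, 0.6380).
Then the next iterate is (x, y)₁ = (1.6828, -1.3620).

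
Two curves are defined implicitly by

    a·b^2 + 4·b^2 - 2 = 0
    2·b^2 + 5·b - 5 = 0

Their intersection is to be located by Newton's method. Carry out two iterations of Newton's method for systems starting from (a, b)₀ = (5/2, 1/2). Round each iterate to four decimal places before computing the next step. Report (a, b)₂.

(-0.7311, 0.7657)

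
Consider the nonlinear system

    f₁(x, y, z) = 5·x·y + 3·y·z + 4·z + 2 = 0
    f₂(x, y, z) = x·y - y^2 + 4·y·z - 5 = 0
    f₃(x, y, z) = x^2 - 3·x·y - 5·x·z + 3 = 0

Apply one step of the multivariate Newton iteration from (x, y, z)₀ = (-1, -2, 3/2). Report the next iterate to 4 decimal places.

(0.0638, -0.6750, 0.3497)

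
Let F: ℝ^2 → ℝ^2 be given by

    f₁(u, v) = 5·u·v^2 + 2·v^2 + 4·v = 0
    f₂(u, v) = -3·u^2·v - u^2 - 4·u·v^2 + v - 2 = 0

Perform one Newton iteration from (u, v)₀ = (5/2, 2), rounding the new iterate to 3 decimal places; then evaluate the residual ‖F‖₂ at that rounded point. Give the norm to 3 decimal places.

At (5/2, 2): F = (66.000, -83.750).
Jacobian J = [[5·v^2, 10·u·v + 4·v + 4], [-6·u·v - 2·u - 4·v^2, -3·u^2 - 8·u·v + 1]].
At the point, J = [[20.000, 62.000], [-51.000, -57.750]] (det J = 2007.000).
Solving J·Δ = −F gives Δ = (-0.688, -0.843).
Then the next iterate is (u, v)₁ = (1.812, 1.157).
Re-evaluating at (1.812, 1.157): F = (19.43346, -25.22536), so ‖F‖₂ = 31.843.

31.843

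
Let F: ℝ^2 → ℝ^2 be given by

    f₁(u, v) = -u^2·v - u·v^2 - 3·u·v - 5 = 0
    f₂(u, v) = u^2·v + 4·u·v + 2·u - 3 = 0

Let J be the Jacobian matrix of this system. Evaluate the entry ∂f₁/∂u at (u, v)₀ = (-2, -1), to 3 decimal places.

-2.000

∂f₁/∂u = -2·u·v - v^2 - 3·v.
At (-2, -1) this is -2.000.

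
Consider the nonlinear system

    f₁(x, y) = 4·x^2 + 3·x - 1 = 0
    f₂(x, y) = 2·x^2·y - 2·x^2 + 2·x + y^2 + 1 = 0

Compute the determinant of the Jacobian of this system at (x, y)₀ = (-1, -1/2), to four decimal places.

-5.0000

J = [[8·x + 3, 0], [4·x·y - 4·x + 2, 2·x^2 + 2·y]].
At the point, J = [[-5.0000, 0.0000], [8.0000, 1.0000]].
det J = -5.0000.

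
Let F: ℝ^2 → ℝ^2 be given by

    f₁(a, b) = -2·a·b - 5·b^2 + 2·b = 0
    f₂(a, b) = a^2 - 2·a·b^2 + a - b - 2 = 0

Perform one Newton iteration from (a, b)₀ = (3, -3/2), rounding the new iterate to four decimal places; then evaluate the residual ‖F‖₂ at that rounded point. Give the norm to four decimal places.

At (3, -3/2): F = (-5.2500, -2.0000).
Jacobian J = [[-2·b, -2·a - 10·b + 2], [2·a - 2·b^2 + 1, -4·a·b - 1]].
At the point, J = [[3.0000, 11.0000], [2.5000, 17.0000]] (det J = 23.5000).
Solving J·Δ = −F gives Δ = (2.8617, -0.3032).
Then the next iterate is (a, b)₁ = (5.8617, -1.8032).
Re-evaluating at (5.8617, -1.8032): F = (1.275584, 1.905437), so ‖F‖₂ = 2.2930.

2.2930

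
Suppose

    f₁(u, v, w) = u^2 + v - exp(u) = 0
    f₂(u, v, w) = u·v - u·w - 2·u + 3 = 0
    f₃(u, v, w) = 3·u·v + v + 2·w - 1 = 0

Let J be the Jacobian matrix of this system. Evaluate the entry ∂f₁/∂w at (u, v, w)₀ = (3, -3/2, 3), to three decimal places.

∂f₁/∂w = 0.
At (3, -3/2, 3) this is 0.000.

0.000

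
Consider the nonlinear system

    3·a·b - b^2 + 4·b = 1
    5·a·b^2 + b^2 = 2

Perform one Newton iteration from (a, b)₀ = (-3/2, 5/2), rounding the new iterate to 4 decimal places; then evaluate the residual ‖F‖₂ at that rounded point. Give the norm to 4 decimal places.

13.1067

At (-3/2, 5/2): F = (-8.5000, -42.6250).
Jacobian J = [[3·b, 3·a - 2·b + 4], [5·b^2, 10·a·b + 2·b]].
At the point, J = [[7.5000, -5.5000], [31.2500, -32.5000]] (det J = -71.8750).
Solving J·Δ = −F gives Δ = (0.5817, -0.7522).
Then the next iterate is (a, b)₁ = (-0.9183, 1.7478).
Re-evaluating at (-0.9183, 1.7478): F = (-1.878619, -12.971332), so ‖F‖₂ = 13.1067.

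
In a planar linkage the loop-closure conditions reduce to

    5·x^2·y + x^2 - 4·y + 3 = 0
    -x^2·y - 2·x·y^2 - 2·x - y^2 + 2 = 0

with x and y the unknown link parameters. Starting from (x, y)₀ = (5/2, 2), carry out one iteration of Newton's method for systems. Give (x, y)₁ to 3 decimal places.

At (5/2, 2): F = (63.750, -39.500).
Jacobian J = [[10·x·y + 2·x, 5·x^2 - 4], [-2·x·y - 2·y^2 - 2, -x^2 - 4·x·y - 2·y]].
At the point, J = [[55.000, 27.250], [-20.000, -30.250]] (det J = -1118.750).
Solving J·Δ = −F gives Δ = (-0.762, -0.802).
Then the next iterate is (x, y)₁ = (1.738, 1.198).

(1.738, 1.198)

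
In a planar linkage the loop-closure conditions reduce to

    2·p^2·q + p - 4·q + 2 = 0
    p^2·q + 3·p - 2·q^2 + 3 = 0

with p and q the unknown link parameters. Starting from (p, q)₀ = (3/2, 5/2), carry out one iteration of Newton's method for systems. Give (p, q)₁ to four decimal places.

(1.2128, 2.1915)

At (3/2, 5/2): F = (4.7500, 0.6250).
Jacobian J = [[4·p·q + 1, 2·p^2 - 4], [2·p·q + 3, p^2 - 4·q]].
At the point, J = [[16.0000, 0.5000], [10.5000, -7.7500]] (det J = -129.2500).
Solving J·Δ = −F gives Δ = (-0.2872, -0.3085).
Then the next iterate is (p, q)₁ = (1.2128, 2.1915).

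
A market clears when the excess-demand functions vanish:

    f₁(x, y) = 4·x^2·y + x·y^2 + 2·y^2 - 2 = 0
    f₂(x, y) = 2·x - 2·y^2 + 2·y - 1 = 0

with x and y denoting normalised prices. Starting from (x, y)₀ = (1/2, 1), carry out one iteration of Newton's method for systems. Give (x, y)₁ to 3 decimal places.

At (1/2, 1): F = (1.500, 0.000).
Jacobian J = [[8·x·y + y^2, 4·x^2 + 2·x·y + 4·y], [2, -4·y + 2]].
At the point, J = [[5.000, 6.000], [2.000, -2.000]] (det J = -22.000).
Solving J·Δ = −F gives Δ = (-0.136, -0.136).
Then the next iterate is (x, y)₁ = (0.364, 0.864).

(0.364, 0.864)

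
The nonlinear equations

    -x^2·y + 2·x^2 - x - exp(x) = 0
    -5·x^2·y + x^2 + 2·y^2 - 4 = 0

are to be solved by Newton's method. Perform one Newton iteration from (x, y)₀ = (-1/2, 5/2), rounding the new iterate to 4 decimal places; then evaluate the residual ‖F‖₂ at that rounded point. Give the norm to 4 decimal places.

At (-1/2, 5/2): F = (-0.231531, 5.6250).
Jacobian J = [[-2·x·y + 4·x - exp(x) - 1, -x^2], [-10·x·y + 2·x, -5·x^2 + 4·y]].
At the point, J = [[-1.106531, -0.2500], [11.5000, 8.7500]] (det J = -6.807143).
Solving J·Δ = −F gives Δ = (-0.0910, -0.5232).
Then the next iterate is (x, y)₁ = (-0.5910, 1.9768).
Re-evaluating at (-0.5910, 1.9768): F = (0.045330, 0.712464), so ‖F‖₂ = 0.7139.

0.7139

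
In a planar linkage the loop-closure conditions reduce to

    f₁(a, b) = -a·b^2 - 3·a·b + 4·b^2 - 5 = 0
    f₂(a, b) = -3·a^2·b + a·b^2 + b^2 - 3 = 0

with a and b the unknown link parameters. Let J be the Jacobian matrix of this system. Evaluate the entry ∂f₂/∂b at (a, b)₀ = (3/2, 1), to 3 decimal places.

∂f₂/∂b = -3·a^2 + 2·a·b + 2·b.
At (3/2, 1) this is -1.750.

-1.750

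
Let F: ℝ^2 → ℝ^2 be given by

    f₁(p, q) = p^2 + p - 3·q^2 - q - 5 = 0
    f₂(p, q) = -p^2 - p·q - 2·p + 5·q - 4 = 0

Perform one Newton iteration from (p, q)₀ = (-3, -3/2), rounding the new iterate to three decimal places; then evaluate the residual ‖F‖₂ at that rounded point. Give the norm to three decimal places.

5.614

At (-3, -3/2): F = (-4.250, -19.000).
Jacobian J = [[2·p + 1, -6·q - 1], [-2·p - q - 2, -p + 5]].
At the point, J = [[-5.000, 8.000], [5.500, 8.000]] (det J = -84.000).
Solving J·Δ = −F gives Δ = (1.405, 1.409).
Then the next iterate is (p, q)₁ = (-1.595, -0.091).
Re-evaluating at (-1.595, -0.091): F = (-3.98482, -3.95417), so ‖F‖₂ = 5.614.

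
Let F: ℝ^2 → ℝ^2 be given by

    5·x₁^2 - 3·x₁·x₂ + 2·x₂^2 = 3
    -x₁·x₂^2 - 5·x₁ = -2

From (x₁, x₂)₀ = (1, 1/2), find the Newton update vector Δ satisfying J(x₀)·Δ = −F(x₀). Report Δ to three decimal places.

At (1, 1/2): F = (1.000, -3.250).
Jacobian J = [[10·x₁ - 3·x₂, -3·x₁ + 4·x₂], [-x₂^2 - 5, -2·x₁·x₂]].
At the point, J = [[8.500, -1.000], [-5.250, -1.000]] (det J = -13.750).
Solving J·Δ = −F gives Δ = (-0.309, -1.627).

(-0.309, -1.627)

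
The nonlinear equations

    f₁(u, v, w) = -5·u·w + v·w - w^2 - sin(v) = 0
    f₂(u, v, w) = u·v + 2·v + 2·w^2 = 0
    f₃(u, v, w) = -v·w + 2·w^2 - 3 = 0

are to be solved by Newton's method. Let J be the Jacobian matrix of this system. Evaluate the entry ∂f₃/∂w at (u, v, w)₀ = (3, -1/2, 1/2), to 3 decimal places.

2.500

∂f₃/∂w = -v + 4·w.
At (3, -1/2, 1/2) this is 2.500.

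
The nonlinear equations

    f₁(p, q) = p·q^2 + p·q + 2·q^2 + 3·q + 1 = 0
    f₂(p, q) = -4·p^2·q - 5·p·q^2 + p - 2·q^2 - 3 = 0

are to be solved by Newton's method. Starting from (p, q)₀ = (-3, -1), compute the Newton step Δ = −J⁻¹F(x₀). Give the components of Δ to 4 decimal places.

At (-3, -1): F = (0.0000, 43.0000).
Jacobian J = [[q^2 + q, 2·p·q + p + 4·q + 3], [-8·p·q - 5·q^2 + 1, -4·p^2 - 10·p·q - 4·q]].
At the point, J = [[0.0000, 2.0000], [-28.0000, -62.0000]] (det J = 56.0000).
Solving J·Δ = −F gives Δ = (1.5357, 0.0000).

(1.5357, 0.0000)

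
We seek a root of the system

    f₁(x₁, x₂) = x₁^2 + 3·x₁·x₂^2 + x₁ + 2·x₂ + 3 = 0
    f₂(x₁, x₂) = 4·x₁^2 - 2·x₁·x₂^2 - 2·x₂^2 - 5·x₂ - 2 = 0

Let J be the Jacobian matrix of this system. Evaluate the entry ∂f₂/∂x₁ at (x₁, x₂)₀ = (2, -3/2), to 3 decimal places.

∂f₂/∂x₁ = 8·x₁ - 2·x₂^2.
At (2, -3/2) this is 11.500.

11.500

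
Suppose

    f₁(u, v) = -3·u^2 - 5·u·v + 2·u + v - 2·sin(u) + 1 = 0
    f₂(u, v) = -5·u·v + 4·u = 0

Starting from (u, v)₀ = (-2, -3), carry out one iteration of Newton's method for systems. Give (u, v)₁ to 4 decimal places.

(-1.5095, -0.1320)

At (-2, -3): F = (-46.181405, -38.0000).
Jacobian J = [[-6·u - 5·v - 2·cos(u) + 2, -5·u + 1], [-5·v + 4, -5·u]].
At the point, J = [[29.832294, 11.0000], [19.0000, 10.0000]] (det J = 89.322937).
Solving J·Δ = −F gives Δ = (0.4905, 2.8680).
Then the next iterate is (u, v)₁ = (-1.5095, -0.1320).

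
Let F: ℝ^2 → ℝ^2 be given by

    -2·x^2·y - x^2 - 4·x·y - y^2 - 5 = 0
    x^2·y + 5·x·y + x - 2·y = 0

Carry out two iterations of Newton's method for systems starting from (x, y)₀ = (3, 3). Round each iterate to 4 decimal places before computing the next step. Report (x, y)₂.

At (3, 3): F = (-113.0000, 69.0000).
Jacobian J = [[-4·x·y - 2·x - 4·y, -2·x^2 - 4·x - 2·y], [2·x·y + 5·y + 1, x^2 + 5·x - 2]].
At the point, J = [[-54.0000, -36.0000], [34.0000, 22.0000]] (det J = 36.0000).
Solving J·Δ = −F gives Δ = (0.0556, -3.2222).
Then the next iterate is (x, y)₁ = (3.0556, -0.2222).
Round to (3.0556, -0.2222) and repeat: F = (-7.521021, -1.969384), J = [[-2.506583, -30.451383], [-1.468909, 22.614691]].
Δ = (-2.2684, -0.0603), so (x, y)₂ = (0.7872, -0.2825).

(0.7872, -0.2825)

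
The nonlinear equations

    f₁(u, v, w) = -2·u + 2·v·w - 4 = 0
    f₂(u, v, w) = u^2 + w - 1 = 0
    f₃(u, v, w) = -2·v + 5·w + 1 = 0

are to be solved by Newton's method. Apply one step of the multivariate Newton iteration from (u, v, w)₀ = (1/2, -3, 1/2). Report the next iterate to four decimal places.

(3.2500, -4.5000, -2.0000)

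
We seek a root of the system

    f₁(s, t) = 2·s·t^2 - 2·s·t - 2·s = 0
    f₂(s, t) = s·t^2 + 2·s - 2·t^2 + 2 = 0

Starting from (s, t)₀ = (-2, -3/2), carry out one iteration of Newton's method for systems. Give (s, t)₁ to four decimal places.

At (-2, -3/2): F = (-11.0000, -11.0000).
Jacobian J = [[2·t^2 - 2·t - 2, 4·s·t - 2·s], [t^2 + 2, 2·s·t - 4·t]].
At the point, J = [[5.5000, 16.0000], [4.2500, 12.0000]] (det J = -2.0000).
Solving J·Δ = −F gives Δ = (22.0000, -6.8750).
Then the next iterate is (s, t)₁ = (20.0000, -8.3750).

(20.0000, -8.3750)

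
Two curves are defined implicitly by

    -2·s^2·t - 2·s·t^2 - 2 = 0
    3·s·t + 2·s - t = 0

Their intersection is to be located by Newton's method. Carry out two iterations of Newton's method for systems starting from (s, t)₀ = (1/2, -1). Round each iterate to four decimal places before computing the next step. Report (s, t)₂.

(-0.1676, 0.9638)

At (1/2, -1): F = (-2.5000, 0.5000).
Jacobian J = [[-4·s·t - 2·t^2, -2·s^2 - 4·s·t], [3·t + 2, 3·s - 1]].
At the point, J = [[0.0000, 1.5000], [-1.0000, 0.5000]] (det J = 1.5000).
Solving J·Δ = −F gives Δ = (1.3333, 1.6667).
Then the next iterate is (s, t)₁ = (1.8333, 0.6667).
Round to (1.8333, 0.6667) and repeat: F = (-8.111306, 6.666683), J = [[-5.778022, -11.611022], [4.0001, 4.4999]].
Δ = (-2.0009, 0.2971), so (s, t)₂ = (-0.1676, 0.9638).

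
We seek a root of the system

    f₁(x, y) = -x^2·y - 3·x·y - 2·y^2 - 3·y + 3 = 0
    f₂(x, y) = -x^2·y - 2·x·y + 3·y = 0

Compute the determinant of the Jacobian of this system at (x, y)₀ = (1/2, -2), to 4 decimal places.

-5.5000

J = [[-2·x·y - 3·y, -x^2 - 3·x - 4·y - 3], [-2·x·y - 2·y, -x^2 - 2·x + 3]].
At the point, J = [[8.0000, 3.2500], [6.0000, 1.7500]].
det J = -5.5000.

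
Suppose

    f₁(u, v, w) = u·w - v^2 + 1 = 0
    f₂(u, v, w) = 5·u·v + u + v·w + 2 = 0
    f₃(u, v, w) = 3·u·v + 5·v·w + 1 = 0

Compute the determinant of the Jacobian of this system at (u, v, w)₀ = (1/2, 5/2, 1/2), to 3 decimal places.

779.500

J = [[w, -2·v, u], [5·v + 1, 5·u + w, v], [3·v, 3·u + 5·w, 5·v]].
At the point, J = [[0.500, -5.000, 0.500], [13.500, 3.000, 2.500], [7.500, 4.000, 12.500]].
det J = 779.500.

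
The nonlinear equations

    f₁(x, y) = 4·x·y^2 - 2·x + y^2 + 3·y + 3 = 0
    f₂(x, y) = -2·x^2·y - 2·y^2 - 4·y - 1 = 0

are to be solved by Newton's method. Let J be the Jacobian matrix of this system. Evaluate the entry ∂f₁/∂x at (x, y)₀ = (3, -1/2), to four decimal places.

-1.0000

∂f₁/∂x = 4·y^2 - 2.
At (3, -1/2) this is -1.0000.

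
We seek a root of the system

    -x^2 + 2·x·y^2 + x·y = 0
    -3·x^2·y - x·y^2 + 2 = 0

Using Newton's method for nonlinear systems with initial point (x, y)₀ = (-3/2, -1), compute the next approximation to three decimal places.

At (-3/2, -1): F = (-3.750, 10.250).
Jacobian J = [[-2·x + 2·y^2 + y, 4·x·y + x], [-6·x·y - y^2, -3·x^2 - 2·x·y]].
At the point, J = [[4.000, 4.500], [-10.000, -9.750]] (det J = 6.000).
Solving J·Δ = −F gives Δ = (1.594, -0.583).
Then the next iterate is (x, y)₁ = (0.094, -1.583).

(0.094, -1.583)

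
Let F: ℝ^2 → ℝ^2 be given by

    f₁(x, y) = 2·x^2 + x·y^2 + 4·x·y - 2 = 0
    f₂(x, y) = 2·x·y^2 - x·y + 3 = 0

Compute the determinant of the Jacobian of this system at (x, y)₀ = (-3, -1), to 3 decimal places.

J = [[4·x + y^2 + 4·y, 2·x·y + 4·x], [2·y^2 - y, 4·x·y - x]].
At the point, J = [[-15.000, -6.000], [3.000, 15.000]].
det J = -207.000.

-207.000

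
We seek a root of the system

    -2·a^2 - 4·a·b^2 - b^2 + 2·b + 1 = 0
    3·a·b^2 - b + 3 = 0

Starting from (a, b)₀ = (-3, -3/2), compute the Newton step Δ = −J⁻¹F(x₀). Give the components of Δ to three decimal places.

(1.270, 0.276)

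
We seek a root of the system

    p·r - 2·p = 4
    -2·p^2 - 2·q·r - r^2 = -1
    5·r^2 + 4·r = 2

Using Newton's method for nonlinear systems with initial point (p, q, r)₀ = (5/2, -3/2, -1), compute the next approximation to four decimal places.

(-1.4722, -13.1944, -1.1667)

At (5/2, -3/2, -1): F = (-11.5000, -15.5000, -1.0000).
Jacobian J = [[r - 2, 0, p], [-4·p, -2·r, -2·q - 2·r], [0, 0, 10·r + 4]].
At the point, J = [[-3.0000, 0.0000, 2.5000], [-10.0000, 2.0000, 5.0000], [0.0000, 0.0000, -6.0000]] (det J = 36.0000).
Solving J·Δ = −F gives Δ = (-3.9722, -11.6944, -0.1667).
Then the next iterate is (p, q, r)₁ = (-1.4722, -13.1944, -1.1667).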